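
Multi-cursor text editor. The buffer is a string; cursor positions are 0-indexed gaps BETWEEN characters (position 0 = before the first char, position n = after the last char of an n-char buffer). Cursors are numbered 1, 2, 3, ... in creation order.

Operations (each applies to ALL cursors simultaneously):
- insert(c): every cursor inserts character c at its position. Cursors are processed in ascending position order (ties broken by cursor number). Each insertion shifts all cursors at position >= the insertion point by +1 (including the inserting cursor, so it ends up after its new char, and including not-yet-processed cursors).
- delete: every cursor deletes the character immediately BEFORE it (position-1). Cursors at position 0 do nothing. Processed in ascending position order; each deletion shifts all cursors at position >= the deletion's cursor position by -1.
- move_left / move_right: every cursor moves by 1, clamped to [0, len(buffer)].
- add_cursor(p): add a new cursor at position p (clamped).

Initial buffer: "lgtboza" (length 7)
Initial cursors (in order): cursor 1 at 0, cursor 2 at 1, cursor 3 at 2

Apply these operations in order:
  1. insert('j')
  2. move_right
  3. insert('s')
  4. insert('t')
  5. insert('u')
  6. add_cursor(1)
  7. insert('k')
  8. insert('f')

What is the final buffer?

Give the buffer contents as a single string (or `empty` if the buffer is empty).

After op 1 (insert('j')): buffer="jljgjtboza" (len 10), cursors c1@1 c2@3 c3@5, authorship 1.2.3.....
After op 2 (move_right): buffer="jljgjtboza" (len 10), cursors c1@2 c2@4 c3@6, authorship 1.2.3.....
After op 3 (insert('s')): buffer="jlsjgsjtsboza" (len 13), cursors c1@3 c2@6 c3@9, authorship 1.12.23.3....
After op 4 (insert('t')): buffer="jlstjgstjtstboza" (len 16), cursors c1@4 c2@8 c3@12, authorship 1.112.223.33....
After op 5 (insert('u')): buffer="jlstujgstujtstuboza" (len 19), cursors c1@5 c2@10 c3@15, authorship 1.1112.2223.333....
After op 6 (add_cursor(1)): buffer="jlstujgstujtstuboza" (len 19), cursors c4@1 c1@5 c2@10 c3@15, authorship 1.1112.2223.333....
After op 7 (insert('k')): buffer="jklstukjgstukjtstukboza" (len 23), cursors c4@2 c1@7 c2@13 c3@19, authorship 14.11112.22223.3333....
After op 8 (insert('f')): buffer="jkflstukfjgstukfjtstukfboza" (len 27), cursors c4@3 c1@9 c2@16 c3@23, authorship 144.111112.222223.33333....

Answer: jkflstukfjgstukfjtstukfboza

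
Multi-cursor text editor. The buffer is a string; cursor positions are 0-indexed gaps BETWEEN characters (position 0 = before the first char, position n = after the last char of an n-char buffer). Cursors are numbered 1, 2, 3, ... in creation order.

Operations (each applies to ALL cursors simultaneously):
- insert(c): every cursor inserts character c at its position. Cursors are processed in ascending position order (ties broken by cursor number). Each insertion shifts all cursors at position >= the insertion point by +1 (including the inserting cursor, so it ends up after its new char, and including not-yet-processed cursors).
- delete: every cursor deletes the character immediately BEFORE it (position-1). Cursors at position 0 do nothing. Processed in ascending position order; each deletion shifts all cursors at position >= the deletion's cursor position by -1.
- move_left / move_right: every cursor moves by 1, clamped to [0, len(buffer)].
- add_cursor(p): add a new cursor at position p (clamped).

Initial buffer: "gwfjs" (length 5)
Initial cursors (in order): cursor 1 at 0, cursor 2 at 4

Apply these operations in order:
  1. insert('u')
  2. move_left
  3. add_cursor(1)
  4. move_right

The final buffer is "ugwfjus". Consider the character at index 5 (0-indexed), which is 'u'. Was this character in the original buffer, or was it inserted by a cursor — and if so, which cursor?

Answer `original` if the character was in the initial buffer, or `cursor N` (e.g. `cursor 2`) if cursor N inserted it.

After op 1 (insert('u')): buffer="ugwfjus" (len 7), cursors c1@1 c2@6, authorship 1....2.
After op 2 (move_left): buffer="ugwfjus" (len 7), cursors c1@0 c2@5, authorship 1....2.
After op 3 (add_cursor(1)): buffer="ugwfjus" (len 7), cursors c1@0 c3@1 c2@5, authorship 1....2.
After op 4 (move_right): buffer="ugwfjus" (len 7), cursors c1@1 c3@2 c2@6, authorship 1....2.
Authorship (.=original, N=cursor N): 1 . . . . 2 .
Index 5: author = 2

Answer: cursor 2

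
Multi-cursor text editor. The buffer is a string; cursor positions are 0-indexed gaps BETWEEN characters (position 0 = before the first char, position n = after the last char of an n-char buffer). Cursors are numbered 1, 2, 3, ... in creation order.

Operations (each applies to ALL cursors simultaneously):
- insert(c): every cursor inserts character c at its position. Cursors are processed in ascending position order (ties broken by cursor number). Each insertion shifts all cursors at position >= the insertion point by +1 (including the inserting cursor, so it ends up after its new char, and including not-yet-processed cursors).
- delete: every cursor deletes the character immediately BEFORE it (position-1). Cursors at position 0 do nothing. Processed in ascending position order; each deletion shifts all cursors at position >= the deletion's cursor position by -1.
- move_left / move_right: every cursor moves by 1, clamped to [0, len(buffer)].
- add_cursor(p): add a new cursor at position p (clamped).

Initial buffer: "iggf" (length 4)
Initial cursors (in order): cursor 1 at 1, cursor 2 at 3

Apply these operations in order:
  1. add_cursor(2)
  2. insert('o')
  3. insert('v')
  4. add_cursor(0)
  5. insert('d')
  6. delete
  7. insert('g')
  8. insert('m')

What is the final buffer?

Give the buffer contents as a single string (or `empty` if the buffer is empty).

Answer: gmiovgmgovgmgovgmf

Derivation:
After op 1 (add_cursor(2)): buffer="iggf" (len 4), cursors c1@1 c3@2 c2@3, authorship ....
After op 2 (insert('o')): buffer="iogogof" (len 7), cursors c1@2 c3@4 c2@6, authorship .1.3.2.
After op 3 (insert('v')): buffer="iovgovgovf" (len 10), cursors c1@3 c3@6 c2@9, authorship .11.33.22.
After op 4 (add_cursor(0)): buffer="iovgovgovf" (len 10), cursors c4@0 c1@3 c3@6 c2@9, authorship .11.33.22.
After op 5 (insert('d')): buffer="diovdgovdgovdf" (len 14), cursors c4@1 c1@5 c3@9 c2@13, authorship 4.111.333.222.
After op 6 (delete): buffer="iovgovgovf" (len 10), cursors c4@0 c1@3 c3@6 c2@9, authorship .11.33.22.
After op 7 (insert('g')): buffer="giovggovggovgf" (len 14), cursors c4@1 c1@5 c3@9 c2@13, authorship 4.111.333.222.
After op 8 (insert('m')): buffer="gmiovgmgovgmgovgmf" (len 18), cursors c4@2 c1@7 c3@12 c2@17, authorship 44.1111.3333.2222.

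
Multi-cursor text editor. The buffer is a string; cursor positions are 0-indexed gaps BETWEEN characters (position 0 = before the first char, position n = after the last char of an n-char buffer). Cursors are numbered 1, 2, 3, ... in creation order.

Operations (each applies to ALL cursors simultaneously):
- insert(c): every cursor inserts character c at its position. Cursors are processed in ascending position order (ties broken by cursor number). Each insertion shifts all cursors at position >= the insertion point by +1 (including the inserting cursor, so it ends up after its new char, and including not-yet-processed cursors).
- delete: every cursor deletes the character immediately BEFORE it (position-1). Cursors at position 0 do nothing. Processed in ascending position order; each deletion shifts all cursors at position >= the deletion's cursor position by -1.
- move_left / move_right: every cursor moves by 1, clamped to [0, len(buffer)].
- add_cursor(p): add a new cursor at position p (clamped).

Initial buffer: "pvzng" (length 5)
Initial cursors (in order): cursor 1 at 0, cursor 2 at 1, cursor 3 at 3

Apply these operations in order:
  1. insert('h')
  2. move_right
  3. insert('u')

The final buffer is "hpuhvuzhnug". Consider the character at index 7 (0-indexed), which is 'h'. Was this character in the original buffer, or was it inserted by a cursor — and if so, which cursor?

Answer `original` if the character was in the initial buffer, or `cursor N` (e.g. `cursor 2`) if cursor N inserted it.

Answer: cursor 3

Derivation:
After op 1 (insert('h')): buffer="hphvzhng" (len 8), cursors c1@1 c2@3 c3@6, authorship 1.2..3..
After op 2 (move_right): buffer="hphvzhng" (len 8), cursors c1@2 c2@4 c3@7, authorship 1.2..3..
After op 3 (insert('u')): buffer="hpuhvuzhnug" (len 11), cursors c1@3 c2@6 c3@10, authorship 1.12.2.3.3.
Authorship (.=original, N=cursor N): 1 . 1 2 . 2 . 3 . 3 .
Index 7: author = 3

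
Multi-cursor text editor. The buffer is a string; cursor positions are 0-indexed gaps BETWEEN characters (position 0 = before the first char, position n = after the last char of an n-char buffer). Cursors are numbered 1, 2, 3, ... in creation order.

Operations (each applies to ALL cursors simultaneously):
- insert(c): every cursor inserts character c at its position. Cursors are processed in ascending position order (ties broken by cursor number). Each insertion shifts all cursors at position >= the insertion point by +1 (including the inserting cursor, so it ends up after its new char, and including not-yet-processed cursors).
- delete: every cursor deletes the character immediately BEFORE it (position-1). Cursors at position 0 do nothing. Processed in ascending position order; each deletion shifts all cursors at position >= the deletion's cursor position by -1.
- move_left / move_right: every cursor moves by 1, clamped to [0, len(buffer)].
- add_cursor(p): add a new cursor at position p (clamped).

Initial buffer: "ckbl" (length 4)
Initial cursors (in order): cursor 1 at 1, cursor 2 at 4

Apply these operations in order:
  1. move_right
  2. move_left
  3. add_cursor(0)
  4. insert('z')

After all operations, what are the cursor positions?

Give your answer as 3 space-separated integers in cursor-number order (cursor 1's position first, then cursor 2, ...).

Answer: 3 6 1

Derivation:
After op 1 (move_right): buffer="ckbl" (len 4), cursors c1@2 c2@4, authorship ....
After op 2 (move_left): buffer="ckbl" (len 4), cursors c1@1 c2@3, authorship ....
After op 3 (add_cursor(0)): buffer="ckbl" (len 4), cursors c3@0 c1@1 c2@3, authorship ....
After op 4 (insert('z')): buffer="zczkbzl" (len 7), cursors c3@1 c1@3 c2@6, authorship 3.1..2.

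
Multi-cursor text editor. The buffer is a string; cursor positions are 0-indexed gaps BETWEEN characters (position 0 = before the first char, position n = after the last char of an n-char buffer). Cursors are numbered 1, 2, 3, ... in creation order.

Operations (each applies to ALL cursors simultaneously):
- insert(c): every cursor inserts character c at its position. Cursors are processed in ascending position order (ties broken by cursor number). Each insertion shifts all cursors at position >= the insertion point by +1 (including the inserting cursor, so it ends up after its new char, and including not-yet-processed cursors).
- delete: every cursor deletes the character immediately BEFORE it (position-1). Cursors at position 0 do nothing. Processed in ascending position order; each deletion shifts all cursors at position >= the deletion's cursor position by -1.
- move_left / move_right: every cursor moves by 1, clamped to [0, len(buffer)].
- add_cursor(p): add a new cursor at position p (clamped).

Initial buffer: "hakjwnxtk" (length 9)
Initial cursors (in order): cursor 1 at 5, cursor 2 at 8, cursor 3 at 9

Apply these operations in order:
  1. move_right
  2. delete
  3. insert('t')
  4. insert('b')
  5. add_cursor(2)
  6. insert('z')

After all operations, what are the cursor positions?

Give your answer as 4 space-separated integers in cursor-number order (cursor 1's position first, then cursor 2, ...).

Answer: 9 16 16 3

Derivation:
After op 1 (move_right): buffer="hakjwnxtk" (len 9), cursors c1@6 c2@9 c3@9, authorship .........
After op 2 (delete): buffer="hakjwx" (len 6), cursors c1@5 c2@6 c3@6, authorship ......
After op 3 (insert('t')): buffer="hakjwtxtt" (len 9), cursors c1@6 c2@9 c3@9, authorship .....1.23
After op 4 (insert('b')): buffer="hakjwtbxttbb" (len 12), cursors c1@7 c2@12 c3@12, authorship .....11.2323
After op 5 (add_cursor(2)): buffer="hakjwtbxttbb" (len 12), cursors c4@2 c1@7 c2@12 c3@12, authorship .....11.2323
After op 6 (insert('z')): buffer="hazkjwtbzxttbbzz" (len 16), cursors c4@3 c1@9 c2@16 c3@16, authorship ..4...111.232323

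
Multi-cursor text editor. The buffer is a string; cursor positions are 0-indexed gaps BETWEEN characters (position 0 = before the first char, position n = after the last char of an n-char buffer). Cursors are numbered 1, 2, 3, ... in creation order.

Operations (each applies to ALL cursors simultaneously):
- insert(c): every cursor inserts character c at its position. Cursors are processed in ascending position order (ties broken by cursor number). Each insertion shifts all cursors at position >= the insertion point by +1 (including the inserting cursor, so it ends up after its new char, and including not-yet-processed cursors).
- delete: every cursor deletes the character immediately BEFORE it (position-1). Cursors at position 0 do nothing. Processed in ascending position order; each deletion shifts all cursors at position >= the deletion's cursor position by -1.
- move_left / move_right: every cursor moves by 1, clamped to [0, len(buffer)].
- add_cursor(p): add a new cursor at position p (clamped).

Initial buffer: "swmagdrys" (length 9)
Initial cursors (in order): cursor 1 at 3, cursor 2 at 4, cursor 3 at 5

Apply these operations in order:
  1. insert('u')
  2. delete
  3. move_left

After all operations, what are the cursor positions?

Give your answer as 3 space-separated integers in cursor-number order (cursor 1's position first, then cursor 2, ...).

After op 1 (insert('u')): buffer="swmuaugudrys" (len 12), cursors c1@4 c2@6 c3@8, authorship ...1.2.3....
After op 2 (delete): buffer="swmagdrys" (len 9), cursors c1@3 c2@4 c3@5, authorship .........
After op 3 (move_left): buffer="swmagdrys" (len 9), cursors c1@2 c2@3 c3@4, authorship .........

Answer: 2 3 4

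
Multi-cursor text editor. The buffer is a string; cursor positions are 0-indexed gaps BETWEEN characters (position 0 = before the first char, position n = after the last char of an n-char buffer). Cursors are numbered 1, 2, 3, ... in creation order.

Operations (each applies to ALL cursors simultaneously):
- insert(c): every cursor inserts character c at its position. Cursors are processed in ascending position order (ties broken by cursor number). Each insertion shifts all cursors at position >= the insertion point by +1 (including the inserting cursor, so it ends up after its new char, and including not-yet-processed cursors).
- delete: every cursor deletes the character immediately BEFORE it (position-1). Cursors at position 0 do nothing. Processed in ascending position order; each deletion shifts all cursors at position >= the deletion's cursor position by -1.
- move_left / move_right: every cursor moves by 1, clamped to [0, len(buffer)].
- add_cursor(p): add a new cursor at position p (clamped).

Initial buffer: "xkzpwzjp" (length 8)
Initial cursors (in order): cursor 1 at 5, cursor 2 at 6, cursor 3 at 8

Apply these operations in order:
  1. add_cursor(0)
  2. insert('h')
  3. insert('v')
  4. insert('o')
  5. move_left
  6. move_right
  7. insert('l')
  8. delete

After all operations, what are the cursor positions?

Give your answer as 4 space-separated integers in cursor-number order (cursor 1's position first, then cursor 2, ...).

After op 1 (add_cursor(0)): buffer="xkzpwzjp" (len 8), cursors c4@0 c1@5 c2@6 c3@8, authorship ........
After op 2 (insert('h')): buffer="hxkzpwhzhjph" (len 12), cursors c4@1 c1@7 c2@9 c3@12, authorship 4.....1.2..3
After op 3 (insert('v')): buffer="hvxkzpwhvzhvjphv" (len 16), cursors c4@2 c1@9 c2@12 c3@16, authorship 44.....11.22..33
After op 4 (insert('o')): buffer="hvoxkzpwhvozhvojphvo" (len 20), cursors c4@3 c1@11 c2@15 c3@20, authorship 444.....111.222..333
After op 5 (move_left): buffer="hvoxkzpwhvozhvojphvo" (len 20), cursors c4@2 c1@10 c2@14 c3@19, authorship 444.....111.222..333
After op 6 (move_right): buffer="hvoxkzpwhvozhvojphvo" (len 20), cursors c4@3 c1@11 c2@15 c3@20, authorship 444.....111.222..333
After op 7 (insert('l')): buffer="hvolxkzpwhvolzhvoljphvol" (len 24), cursors c4@4 c1@13 c2@18 c3@24, authorship 4444.....1111.2222..3333
After op 8 (delete): buffer="hvoxkzpwhvozhvojphvo" (len 20), cursors c4@3 c1@11 c2@15 c3@20, authorship 444.....111.222..333

Answer: 11 15 20 3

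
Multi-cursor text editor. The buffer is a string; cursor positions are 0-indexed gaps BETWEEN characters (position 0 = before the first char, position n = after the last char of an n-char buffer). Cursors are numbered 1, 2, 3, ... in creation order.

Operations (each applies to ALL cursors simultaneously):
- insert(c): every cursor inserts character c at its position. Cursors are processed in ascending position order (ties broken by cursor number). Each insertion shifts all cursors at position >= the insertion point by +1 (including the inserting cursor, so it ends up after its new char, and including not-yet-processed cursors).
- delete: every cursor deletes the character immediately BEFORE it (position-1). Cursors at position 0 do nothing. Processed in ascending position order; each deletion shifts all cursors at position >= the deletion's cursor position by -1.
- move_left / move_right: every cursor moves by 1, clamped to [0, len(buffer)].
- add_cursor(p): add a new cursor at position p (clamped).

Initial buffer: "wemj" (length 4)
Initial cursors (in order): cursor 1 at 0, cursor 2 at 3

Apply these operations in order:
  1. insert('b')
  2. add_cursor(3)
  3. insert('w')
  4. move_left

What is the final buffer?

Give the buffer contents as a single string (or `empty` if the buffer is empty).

Answer: bwwewmbwj

Derivation:
After op 1 (insert('b')): buffer="bwembj" (len 6), cursors c1@1 c2@5, authorship 1...2.
After op 2 (add_cursor(3)): buffer="bwembj" (len 6), cursors c1@1 c3@3 c2@5, authorship 1...2.
After op 3 (insert('w')): buffer="bwwewmbwj" (len 9), cursors c1@2 c3@5 c2@8, authorship 11..3.22.
After op 4 (move_left): buffer="bwwewmbwj" (len 9), cursors c1@1 c3@4 c2@7, authorship 11..3.22.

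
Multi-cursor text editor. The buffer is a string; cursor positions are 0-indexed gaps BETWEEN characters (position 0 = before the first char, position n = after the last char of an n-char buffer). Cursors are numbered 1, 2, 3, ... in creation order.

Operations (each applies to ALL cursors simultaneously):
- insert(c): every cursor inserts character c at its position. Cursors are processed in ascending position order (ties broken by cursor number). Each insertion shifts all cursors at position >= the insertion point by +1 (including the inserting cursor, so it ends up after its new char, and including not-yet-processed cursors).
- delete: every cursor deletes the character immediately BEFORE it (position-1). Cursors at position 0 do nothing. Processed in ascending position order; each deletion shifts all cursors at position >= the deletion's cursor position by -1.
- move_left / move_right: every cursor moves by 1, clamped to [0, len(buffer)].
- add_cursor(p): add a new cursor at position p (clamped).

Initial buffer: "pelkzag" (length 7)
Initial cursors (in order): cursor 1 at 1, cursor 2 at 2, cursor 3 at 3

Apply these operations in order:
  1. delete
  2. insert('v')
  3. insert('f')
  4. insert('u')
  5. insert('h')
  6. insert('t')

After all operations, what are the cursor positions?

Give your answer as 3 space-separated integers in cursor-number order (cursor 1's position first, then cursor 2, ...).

Answer: 15 15 15

Derivation:
After op 1 (delete): buffer="kzag" (len 4), cursors c1@0 c2@0 c3@0, authorship ....
After op 2 (insert('v')): buffer="vvvkzag" (len 7), cursors c1@3 c2@3 c3@3, authorship 123....
After op 3 (insert('f')): buffer="vvvfffkzag" (len 10), cursors c1@6 c2@6 c3@6, authorship 123123....
After op 4 (insert('u')): buffer="vvvfffuuukzag" (len 13), cursors c1@9 c2@9 c3@9, authorship 123123123....
After op 5 (insert('h')): buffer="vvvfffuuuhhhkzag" (len 16), cursors c1@12 c2@12 c3@12, authorship 123123123123....
After op 6 (insert('t')): buffer="vvvfffuuuhhhtttkzag" (len 19), cursors c1@15 c2@15 c3@15, authorship 123123123123123....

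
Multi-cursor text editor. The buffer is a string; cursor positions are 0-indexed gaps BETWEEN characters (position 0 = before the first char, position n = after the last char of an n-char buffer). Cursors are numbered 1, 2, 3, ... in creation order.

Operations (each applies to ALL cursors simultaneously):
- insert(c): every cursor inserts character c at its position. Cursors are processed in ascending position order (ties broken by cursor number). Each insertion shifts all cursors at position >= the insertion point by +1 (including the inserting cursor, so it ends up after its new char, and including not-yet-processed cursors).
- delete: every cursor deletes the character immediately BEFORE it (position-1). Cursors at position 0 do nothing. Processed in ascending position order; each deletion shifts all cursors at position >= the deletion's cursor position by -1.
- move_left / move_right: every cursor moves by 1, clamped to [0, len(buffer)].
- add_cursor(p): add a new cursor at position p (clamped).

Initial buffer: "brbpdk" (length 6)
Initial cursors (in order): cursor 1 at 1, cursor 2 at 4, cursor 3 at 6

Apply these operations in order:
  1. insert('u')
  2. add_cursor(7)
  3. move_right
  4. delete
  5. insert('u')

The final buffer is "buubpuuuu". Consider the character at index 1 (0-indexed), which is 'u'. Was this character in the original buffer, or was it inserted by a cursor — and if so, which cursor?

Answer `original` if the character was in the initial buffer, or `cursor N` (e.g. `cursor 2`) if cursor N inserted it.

After op 1 (insert('u')): buffer="burbpudku" (len 9), cursors c1@2 c2@6 c3@9, authorship .1...2..3
After op 2 (add_cursor(7)): buffer="burbpudku" (len 9), cursors c1@2 c2@6 c4@7 c3@9, authorship .1...2..3
After op 3 (move_right): buffer="burbpudku" (len 9), cursors c1@3 c2@7 c4@8 c3@9, authorship .1...2..3
After op 4 (delete): buffer="bubpu" (len 5), cursors c1@2 c2@5 c3@5 c4@5, authorship .1..2
After op 5 (insert('u')): buffer="buubpuuuu" (len 9), cursors c1@3 c2@9 c3@9 c4@9, authorship .11..2234
Authorship (.=original, N=cursor N): . 1 1 . . 2 2 3 4
Index 1: author = 1

Answer: cursor 1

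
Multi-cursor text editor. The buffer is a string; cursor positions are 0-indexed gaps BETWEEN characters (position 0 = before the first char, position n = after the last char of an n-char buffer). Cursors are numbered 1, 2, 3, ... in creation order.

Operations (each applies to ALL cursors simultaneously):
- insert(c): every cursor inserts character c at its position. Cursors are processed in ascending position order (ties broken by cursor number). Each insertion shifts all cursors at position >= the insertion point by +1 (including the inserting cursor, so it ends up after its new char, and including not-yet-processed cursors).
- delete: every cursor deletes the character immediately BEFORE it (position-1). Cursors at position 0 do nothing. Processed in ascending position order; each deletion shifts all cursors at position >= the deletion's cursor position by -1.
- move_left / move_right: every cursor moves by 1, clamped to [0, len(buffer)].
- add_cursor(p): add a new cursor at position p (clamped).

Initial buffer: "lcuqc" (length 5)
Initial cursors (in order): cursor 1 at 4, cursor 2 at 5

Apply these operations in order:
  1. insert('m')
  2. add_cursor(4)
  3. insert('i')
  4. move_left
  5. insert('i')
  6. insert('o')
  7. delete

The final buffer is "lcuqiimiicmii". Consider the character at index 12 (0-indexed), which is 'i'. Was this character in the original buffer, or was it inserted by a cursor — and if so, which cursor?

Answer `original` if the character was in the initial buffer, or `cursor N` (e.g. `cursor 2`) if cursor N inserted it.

Answer: cursor 2

Derivation:
After op 1 (insert('m')): buffer="lcuqmcm" (len 7), cursors c1@5 c2@7, authorship ....1.2
After op 2 (add_cursor(4)): buffer="lcuqmcm" (len 7), cursors c3@4 c1@5 c2@7, authorship ....1.2
After op 3 (insert('i')): buffer="lcuqimicmi" (len 10), cursors c3@5 c1@7 c2@10, authorship ....311.22
After op 4 (move_left): buffer="lcuqimicmi" (len 10), cursors c3@4 c1@6 c2@9, authorship ....311.22
After op 5 (insert('i')): buffer="lcuqiimiicmii" (len 13), cursors c3@5 c1@8 c2@12, authorship ....33111.222
After op 6 (insert('o')): buffer="lcuqioimioicmioi" (len 16), cursors c3@6 c1@10 c2@15, authorship ....3331111.2222
After op 7 (delete): buffer="lcuqiimiicmii" (len 13), cursors c3@5 c1@8 c2@12, authorship ....33111.222
Authorship (.=original, N=cursor N): . . . . 3 3 1 1 1 . 2 2 2
Index 12: author = 2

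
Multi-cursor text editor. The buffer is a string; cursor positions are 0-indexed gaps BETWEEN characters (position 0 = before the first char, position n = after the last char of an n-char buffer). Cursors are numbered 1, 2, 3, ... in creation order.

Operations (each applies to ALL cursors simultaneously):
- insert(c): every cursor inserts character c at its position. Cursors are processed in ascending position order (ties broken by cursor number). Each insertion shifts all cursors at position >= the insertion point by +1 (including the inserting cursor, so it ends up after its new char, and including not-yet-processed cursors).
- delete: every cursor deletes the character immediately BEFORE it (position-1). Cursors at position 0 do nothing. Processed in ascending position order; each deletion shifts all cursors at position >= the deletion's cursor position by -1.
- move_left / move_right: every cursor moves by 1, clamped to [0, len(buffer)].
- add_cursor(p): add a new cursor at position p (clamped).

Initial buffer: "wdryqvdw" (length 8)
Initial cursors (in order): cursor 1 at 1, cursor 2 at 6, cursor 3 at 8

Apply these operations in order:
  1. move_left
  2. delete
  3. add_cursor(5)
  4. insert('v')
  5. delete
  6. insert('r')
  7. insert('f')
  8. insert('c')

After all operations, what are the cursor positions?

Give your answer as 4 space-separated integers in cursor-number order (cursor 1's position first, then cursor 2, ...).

Answer: 3 10 17 17

Derivation:
After op 1 (move_left): buffer="wdryqvdw" (len 8), cursors c1@0 c2@5 c3@7, authorship ........
After op 2 (delete): buffer="wdryvw" (len 6), cursors c1@0 c2@4 c3@5, authorship ......
After op 3 (add_cursor(5)): buffer="wdryvw" (len 6), cursors c1@0 c2@4 c3@5 c4@5, authorship ......
After op 4 (insert('v')): buffer="vwdryvvvvw" (len 10), cursors c1@1 c2@6 c3@9 c4@9, authorship 1....2.34.
After op 5 (delete): buffer="wdryvw" (len 6), cursors c1@0 c2@4 c3@5 c4@5, authorship ......
After op 6 (insert('r')): buffer="rwdryrvrrw" (len 10), cursors c1@1 c2@6 c3@9 c4@9, authorship 1....2.34.
After op 7 (insert('f')): buffer="rfwdryrfvrrffw" (len 14), cursors c1@2 c2@8 c3@13 c4@13, authorship 11....22.3434.
After op 8 (insert('c')): buffer="rfcwdryrfcvrrffccw" (len 18), cursors c1@3 c2@10 c3@17 c4@17, authorship 111....222.343434.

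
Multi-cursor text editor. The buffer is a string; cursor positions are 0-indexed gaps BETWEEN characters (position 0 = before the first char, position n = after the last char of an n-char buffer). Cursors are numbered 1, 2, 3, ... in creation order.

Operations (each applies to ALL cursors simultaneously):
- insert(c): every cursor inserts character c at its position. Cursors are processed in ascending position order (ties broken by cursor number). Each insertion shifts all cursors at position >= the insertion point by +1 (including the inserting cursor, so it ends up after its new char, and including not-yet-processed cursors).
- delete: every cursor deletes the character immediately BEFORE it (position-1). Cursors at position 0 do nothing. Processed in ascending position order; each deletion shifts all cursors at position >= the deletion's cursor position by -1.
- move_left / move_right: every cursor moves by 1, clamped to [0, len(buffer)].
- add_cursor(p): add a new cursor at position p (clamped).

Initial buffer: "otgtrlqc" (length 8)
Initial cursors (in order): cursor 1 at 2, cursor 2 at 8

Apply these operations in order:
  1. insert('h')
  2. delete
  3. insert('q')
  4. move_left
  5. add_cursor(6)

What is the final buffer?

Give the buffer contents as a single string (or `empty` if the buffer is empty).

After op 1 (insert('h')): buffer="othgtrlqch" (len 10), cursors c1@3 c2@10, authorship ..1......2
After op 2 (delete): buffer="otgtrlqc" (len 8), cursors c1@2 c2@8, authorship ........
After op 3 (insert('q')): buffer="otqgtrlqcq" (len 10), cursors c1@3 c2@10, authorship ..1......2
After op 4 (move_left): buffer="otqgtrlqcq" (len 10), cursors c1@2 c2@9, authorship ..1......2
After op 5 (add_cursor(6)): buffer="otqgtrlqcq" (len 10), cursors c1@2 c3@6 c2@9, authorship ..1......2

Answer: otqgtrlqcq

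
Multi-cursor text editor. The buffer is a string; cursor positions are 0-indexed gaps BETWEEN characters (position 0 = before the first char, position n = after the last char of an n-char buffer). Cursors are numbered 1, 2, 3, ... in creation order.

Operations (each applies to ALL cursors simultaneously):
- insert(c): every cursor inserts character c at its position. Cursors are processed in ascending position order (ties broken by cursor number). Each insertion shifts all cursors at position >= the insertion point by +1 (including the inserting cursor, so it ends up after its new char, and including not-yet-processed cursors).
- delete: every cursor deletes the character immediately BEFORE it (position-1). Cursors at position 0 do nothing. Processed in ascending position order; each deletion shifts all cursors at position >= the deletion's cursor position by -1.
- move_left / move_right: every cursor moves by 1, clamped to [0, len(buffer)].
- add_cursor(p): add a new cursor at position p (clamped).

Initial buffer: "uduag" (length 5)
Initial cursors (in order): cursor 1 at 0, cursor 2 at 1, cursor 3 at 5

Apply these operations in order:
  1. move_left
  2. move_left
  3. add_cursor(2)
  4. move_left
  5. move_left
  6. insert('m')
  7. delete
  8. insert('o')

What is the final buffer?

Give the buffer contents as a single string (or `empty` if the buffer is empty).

After op 1 (move_left): buffer="uduag" (len 5), cursors c1@0 c2@0 c3@4, authorship .....
After op 2 (move_left): buffer="uduag" (len 5), cursors c1@0 c2@0 c3@3, authorship .....
After op 3 (add_cursor(2)): buffer="uduag" (len 5), cursors c1@0 c2@0 c4@2 c3@3, authorship .....
After op 4 (move_left): buffer="uduag" (len 5), cursors c1@0 c2@0 c4@1 c3@2, authorship .....
After op 5 (move_left): buffer="uduag" (len 5), cursors c1@0 c2@0 c4@0 c3@1, authorship .....
After op 6 (insert('m')): buffer="mmmumduag" (len 9), cursors c1@3 c2@3 c4@3 c3@5, authorship 124.3....
After op 7 (delete): buffer="uduag" (len 5), cursors c1@0 c2@0 c4@0 c3@1, authorship .....
After op 8 (insert('o')): buffer="ooouoduag" (len 9), cursors c1@3 c2@3 c4@3 c3@5, authorship 124.3....

Answer: ooouoduag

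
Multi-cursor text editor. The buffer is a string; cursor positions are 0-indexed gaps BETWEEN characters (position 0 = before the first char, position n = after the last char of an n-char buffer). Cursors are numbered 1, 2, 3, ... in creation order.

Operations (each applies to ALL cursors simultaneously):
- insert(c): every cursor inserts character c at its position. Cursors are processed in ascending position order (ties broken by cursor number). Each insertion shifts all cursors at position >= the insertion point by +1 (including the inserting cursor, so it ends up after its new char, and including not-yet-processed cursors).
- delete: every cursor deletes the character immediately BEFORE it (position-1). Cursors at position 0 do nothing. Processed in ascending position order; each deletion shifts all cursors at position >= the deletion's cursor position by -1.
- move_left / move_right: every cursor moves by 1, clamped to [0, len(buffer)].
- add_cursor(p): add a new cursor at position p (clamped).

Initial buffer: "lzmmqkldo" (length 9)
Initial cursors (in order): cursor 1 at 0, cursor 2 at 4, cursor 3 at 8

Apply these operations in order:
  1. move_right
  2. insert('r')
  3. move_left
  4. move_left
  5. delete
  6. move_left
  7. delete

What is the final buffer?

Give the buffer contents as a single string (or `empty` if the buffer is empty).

Answer: lrmqrlor

Derivation:
After op 1 (move_right): buffer="lzmmqkldo" (len 9), cursors c1@1 c2@5 c3@9, authorship .........
After op 2 (insert('r')): buffer="lrzmmqrkldor" (len 12), cursors c1@2 c2@7 c3@12, authorship .1....2....3
After op 3 (move_left): buffer="lrzmmqrkldor" (len 12), cursors c1@1 c2@6 c3@11, authorship .1....2....3
After op 4 (move_left): buffer="lrzmmqrkldor" (len 12), cursors c1@0 c2@5 c3@10, authorship .1....2....3
After op 5 (delete): buffer="lrzmqrklor" (len 10), cursors c1@0 c2@4 c3@8, authorship .1...2...3
After op 6 (move_left): buffer="lrzmqrklor" (len 10), cursors c1@0 c2@3 c3@7, authorship .1...2...3
After op 7 (delete): buffer="lrmqrlor" (len 8), cursors c1@0 c2@2 c3@5, authorship .1..2..3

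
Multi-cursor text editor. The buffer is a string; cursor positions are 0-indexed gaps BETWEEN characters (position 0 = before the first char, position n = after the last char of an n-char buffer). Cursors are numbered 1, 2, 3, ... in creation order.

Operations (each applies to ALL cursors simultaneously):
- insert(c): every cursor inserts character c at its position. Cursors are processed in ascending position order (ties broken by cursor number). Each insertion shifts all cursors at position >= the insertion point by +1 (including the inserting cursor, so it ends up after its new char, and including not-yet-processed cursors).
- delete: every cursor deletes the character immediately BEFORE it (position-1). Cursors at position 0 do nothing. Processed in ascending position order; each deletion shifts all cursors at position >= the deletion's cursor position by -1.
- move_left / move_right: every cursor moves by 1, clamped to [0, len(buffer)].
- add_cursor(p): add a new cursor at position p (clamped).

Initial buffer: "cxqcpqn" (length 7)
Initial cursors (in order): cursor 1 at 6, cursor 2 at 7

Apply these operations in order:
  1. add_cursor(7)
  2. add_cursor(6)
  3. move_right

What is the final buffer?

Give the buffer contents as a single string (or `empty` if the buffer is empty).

After op 1 (add_cursor(7)): buffer="cxqcpqn" (len 7), cursors c1@6 c2@7 c3@7, authorship .......
After op 2 (add_cursor(6)): buffer="cxqcpqn" (len 7), cursors c1@6 c4@6 c2@7 c3@7, authorship .......
After op 3 (move_right): buffer="cxqcpqn" (len 7), cursors c1@7 c2@7 c3@7 c4@7, authorship .......

Answer: cxqcpqn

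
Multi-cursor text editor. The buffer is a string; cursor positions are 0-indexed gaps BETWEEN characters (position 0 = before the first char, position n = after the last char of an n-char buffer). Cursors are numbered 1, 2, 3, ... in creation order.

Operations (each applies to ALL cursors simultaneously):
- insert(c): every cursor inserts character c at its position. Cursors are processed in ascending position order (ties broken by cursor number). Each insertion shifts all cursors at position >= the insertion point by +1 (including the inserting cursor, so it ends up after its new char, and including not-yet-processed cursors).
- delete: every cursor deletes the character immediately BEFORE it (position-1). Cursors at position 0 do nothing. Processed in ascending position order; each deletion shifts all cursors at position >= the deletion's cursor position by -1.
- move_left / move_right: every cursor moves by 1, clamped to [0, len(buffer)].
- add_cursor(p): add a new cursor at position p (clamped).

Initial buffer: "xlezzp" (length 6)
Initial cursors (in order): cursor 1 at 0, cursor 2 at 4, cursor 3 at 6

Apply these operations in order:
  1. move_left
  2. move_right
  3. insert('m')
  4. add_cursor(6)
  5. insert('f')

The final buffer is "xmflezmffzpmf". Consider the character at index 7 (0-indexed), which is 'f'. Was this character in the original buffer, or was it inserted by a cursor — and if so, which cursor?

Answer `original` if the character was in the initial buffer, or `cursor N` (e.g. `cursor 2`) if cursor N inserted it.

Answer: cursor 2

Derivation:
After op 1 (move_left): buffer="xlezzp" (len 6), cursors c1@0 c2@3 c3@5, authorship ......
After op 2 (move_right): buffer="xlezzp" (len 6), cursors c1@1 c2@4 c3@6, authorship ......
After op 3 (insert('m')): buffer="xmlezmzpm" (len 9), cursors c1@2 c2@6 c3@9, authorship .1...2..3
After op 4 (add_cursor(6)): buffer="xmlezmzpm" (len 9), cursors c1@2 c2@6 c4@6 c3@9, authorship .1...2..3
After op 5 (insert('f')): buffer="xmflezmffzpmf" (len 13), cursors c1@3 c2@9 c4@9 c3@13, authorship .11...224..33
Authorship (.=original, N=cursor N): . 1 1 . . . 2 2 4 . . 3 3
Index 7: author = 2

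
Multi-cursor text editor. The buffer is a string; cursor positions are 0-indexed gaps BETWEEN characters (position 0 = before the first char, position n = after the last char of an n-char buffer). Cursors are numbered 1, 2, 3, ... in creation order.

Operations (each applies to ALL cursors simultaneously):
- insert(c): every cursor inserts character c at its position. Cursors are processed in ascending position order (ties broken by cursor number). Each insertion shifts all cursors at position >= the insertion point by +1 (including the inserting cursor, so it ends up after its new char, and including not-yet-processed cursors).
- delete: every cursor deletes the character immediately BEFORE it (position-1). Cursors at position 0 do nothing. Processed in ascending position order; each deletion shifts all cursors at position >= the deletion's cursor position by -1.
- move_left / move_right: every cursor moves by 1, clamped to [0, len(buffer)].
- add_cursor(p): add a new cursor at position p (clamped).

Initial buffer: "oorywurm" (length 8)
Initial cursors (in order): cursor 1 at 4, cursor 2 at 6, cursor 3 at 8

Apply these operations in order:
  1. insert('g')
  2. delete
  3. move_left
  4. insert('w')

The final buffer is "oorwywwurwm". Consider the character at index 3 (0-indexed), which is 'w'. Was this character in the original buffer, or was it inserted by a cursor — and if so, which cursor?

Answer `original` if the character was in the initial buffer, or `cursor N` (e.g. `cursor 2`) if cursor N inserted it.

After op 1 (insert('g')): buffer="oorygwugrmg" (len 11), cursors c1@5 c2@8 c3@11, authorship ....1..2..3
After op 2 (delete): buffer="oorywurm" (len 8), cursors c1@4 c2@6 c3@8, authorship ........
After op 3 (move_left): buffer="oorywurm" (len 8), cursors c1@3 c2@5 c3@7, authorship ........
After op 4 (insert('w')): buffer="oorwywwurwm" (len 11), cursors c1@4 c2@7 c3@10, authorship ...1..2..3.
Authorship (.=original, N=cursor N): . . . 1 . . 2 . . 3 .
Index 3: author = 1

Answer: cursor 1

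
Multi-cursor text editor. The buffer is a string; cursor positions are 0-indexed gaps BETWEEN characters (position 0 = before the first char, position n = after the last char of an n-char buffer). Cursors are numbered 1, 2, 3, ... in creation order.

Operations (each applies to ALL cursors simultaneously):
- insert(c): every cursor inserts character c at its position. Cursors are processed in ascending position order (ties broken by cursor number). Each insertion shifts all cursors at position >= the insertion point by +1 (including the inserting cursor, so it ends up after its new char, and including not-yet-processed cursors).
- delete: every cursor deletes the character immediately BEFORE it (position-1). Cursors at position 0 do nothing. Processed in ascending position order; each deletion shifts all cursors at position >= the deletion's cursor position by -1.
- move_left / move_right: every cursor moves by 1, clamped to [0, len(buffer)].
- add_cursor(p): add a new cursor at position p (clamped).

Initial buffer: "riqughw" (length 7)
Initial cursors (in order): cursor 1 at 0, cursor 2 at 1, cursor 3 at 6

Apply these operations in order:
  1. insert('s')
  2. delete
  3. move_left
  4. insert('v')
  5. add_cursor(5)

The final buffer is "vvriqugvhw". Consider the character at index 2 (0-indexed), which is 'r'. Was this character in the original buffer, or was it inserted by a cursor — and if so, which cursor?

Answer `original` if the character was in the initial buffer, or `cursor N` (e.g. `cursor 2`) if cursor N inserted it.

Answer: original

Derivation:
After op 1 (insert('s')): buffer="srsiqughsw" (len 10), cursors c1@1 c2@3 c3@9, authorship 1.2.....3.
After op 2 (delete): buffer="riqughw" (len 7), cursors c1@0 c2@1 c3@6, authorship .......
After op 3 (move_left): buffer="riqughw" (len 7), cursors c1@0 c2@0 c3@5, authorship .......
After op 4 (insert('v')): buffer="vvriqugvhw" (len 10), cursors c1@2 c2@2 c3@8, authorship 12.....3..
After op 5 (add_cursor(5)): buffer="vvriqugvhw" (len 10), cursors c1@2 c2@2 c4@5 c3@8, authorship 12.....3..
Authorship (.=original, N=cursor N): 1 2 . . . . . 3 . .
Index 2: author = original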